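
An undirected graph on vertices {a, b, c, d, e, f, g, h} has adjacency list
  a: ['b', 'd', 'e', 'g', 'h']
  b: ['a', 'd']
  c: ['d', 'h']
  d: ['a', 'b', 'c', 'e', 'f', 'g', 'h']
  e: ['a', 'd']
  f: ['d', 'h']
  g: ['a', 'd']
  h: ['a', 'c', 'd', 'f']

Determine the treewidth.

A width-2 tree decomposition is:
Bags: B1 = {a, d, g}  B2 = {a, d, h}  B3 = {c, d, h}  B4 = {a, b, d}  B5 = {d, f, h}  B6 = {a, d, e}
Tree: B1–B2, B2–B3, B2–B4, B3–B5, B4–B6
Each bag holds 3 vertices, so the decomposition has width 2, which upper-bounds the treewidth. For the lower bound, the 3 vertices {a, d, g} are pairwise adjacent, and any tree decomposition puts a clique entirely inside one bag — forcing width ≥ 2. Hence tw(G) = 2 exactly.

2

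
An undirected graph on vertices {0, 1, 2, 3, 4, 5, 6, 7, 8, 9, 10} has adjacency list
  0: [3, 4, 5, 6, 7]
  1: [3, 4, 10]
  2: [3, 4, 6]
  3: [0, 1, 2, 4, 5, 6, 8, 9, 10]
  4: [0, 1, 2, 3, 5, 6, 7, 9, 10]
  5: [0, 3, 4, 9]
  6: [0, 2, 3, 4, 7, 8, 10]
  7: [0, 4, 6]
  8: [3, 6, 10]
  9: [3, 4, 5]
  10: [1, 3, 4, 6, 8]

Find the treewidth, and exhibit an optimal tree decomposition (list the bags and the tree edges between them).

Treewidth 3.
One optimal decomposition is:
Bags: B1 = {3, 4, 6, 10}  B2 = {1, 3, 4, 10}  B3 = {3, 6, 8, 10}  B4 = {2, 3, 4, 6}  B5 = {0, 3, 4, 6}  B6 = {0, 3, 4, 5}  B7 = {3, 4, 5, 9}  B8 = {0, 4, 6, 7}
Tree: B1–B2, B1–B3, B1–B4, B4–B5, B5–B6, B6–B7, B5–B8

Each bag holds 4 vertices, so the decomposition has width 3, which upper-bounds the treewidth. Conversely, {3, 6, 8, 10} is a clique of size 4, and the vertices of any clique must share a bag in every tree decomposition; so some bag has ≥ 4 vertices and tw(G) ≥ 3. Combining the bounds, tw(G) = 3.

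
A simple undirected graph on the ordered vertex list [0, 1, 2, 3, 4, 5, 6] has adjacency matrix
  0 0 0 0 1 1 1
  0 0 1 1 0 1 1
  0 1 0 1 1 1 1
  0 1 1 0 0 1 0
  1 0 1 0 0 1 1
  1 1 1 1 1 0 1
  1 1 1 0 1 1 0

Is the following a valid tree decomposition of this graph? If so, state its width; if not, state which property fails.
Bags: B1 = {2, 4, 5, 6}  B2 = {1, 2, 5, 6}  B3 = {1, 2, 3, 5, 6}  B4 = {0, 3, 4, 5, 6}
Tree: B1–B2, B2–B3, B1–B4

A tree decomposition must satisfy three properties: every vertex lies in some bag; for every edge, both endpoints lie together in some bag; and for every vertex, the bags containing it form a connected subtree. Here bags containing vertex 3 are not connected in the tree, so the decomposition is invalid.

No — bags containing vertex 3 are not connected in the tree.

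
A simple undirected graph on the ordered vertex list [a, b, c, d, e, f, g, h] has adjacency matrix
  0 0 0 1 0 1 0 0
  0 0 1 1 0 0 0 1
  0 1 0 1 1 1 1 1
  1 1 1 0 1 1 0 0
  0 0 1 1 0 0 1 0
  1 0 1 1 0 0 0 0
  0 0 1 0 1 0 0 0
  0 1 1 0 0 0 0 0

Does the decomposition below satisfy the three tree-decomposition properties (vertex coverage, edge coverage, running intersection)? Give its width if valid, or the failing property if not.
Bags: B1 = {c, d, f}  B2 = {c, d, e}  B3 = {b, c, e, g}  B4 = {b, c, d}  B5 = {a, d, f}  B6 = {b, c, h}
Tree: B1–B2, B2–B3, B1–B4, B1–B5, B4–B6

No — bags containing vertex b are not connected in the tree.

A tree decomposition must satisfy three properties: every vertex lies in some bag; for every edge, both endpoints lie together in some bag; and for every vertex, the bags containing it form a connected subtree. Here bags containing vertex b are not connected in the tree, so the decomposition is invalid.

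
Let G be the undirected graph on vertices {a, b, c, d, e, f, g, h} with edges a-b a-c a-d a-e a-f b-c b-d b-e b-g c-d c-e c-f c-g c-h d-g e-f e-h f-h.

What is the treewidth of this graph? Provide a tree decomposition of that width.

Treewidth 3.
One optimal decomposition is:
Bags: B1 = {a, c, e, f}  B2 = {a, b, c, e}  B3 = {c, e, f, h}  B4 = {a, b, c, d}  B5 = {b, c, d, g}
Tree: B1–B2, B1–B3, B2–B4, B4–B5

The largest bag has 4 vertices, giving width 3; this decomposition certifies tw(G) ≤ 3. Conversely, {c, e, f, h} is a clique of size 4, and the vertices of any clique must share a bag in every tree decomposition; so some bag has ≥ 4 vertices and tw(G) ≥ 3. Hence tw(G) = 3 exactly.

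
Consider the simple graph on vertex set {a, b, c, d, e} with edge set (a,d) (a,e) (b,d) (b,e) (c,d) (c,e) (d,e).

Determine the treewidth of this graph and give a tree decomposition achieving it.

Treewidth 2.
Bags: B1 = {c, d, e}  B2 = {b, d, e}  B3 = {a, d, e}
Tree: B1–B2, B1–B3

The largest bag has 3 vertices, giving width 2; this decomposition certifies tw(G) ≤ 2. For the lower bound, the 3 vertices {c, d, e} are pairwise adjacent, and any tree decomposition puts a clique entirely inside one bag — forcing width ≥ 2. The upper and lower bounds meet at 2, so that is the treewidth.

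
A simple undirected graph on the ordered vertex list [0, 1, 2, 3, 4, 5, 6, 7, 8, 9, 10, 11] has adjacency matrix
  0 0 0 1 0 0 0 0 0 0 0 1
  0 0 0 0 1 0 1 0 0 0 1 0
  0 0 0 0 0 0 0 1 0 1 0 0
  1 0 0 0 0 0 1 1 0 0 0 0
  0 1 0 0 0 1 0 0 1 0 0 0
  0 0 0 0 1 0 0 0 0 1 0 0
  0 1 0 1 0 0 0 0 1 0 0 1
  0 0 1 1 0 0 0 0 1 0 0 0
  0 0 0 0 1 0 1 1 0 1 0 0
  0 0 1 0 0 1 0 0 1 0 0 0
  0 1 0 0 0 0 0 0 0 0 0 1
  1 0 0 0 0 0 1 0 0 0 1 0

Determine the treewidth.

3

A width-3 tree decomposition is:
Bags: B1 = {0, 1, 10, 11}  B2 = {0, 1, 6, 11}  B3 = {0, 1, 3, 6}  B4 = {1, 3, 4, 6}  B5 = {3, 4, 6, 8}  B6 = {3, 4, 7, 8}  B7 = {4, 5, 7, 8}  B8 = {5, 7, 8, 9}  B9 = {2, 5, 7, 9}
Tree: B1–B2, B2–B3, B3–B4, B4–B5, B5–B6, B6–B7, B7–B8, B8–B9
Each bag holds 4 vertices, so the decomposition has width 3, which upper-bounds the treewidth. For the lower bound: the 4 vertex sets {0,10,11}, {1}, {6}, {3,4,7,8} are disjoint, each induces a connected subgraph, and every pair is joined by at least one edge of G. Contracting each set to a single vertex therefore yields K_{4} as a minor, and since treewidth is minor-monotone, tw(G) ≥ tw(K_{4}) = 3. Therefore the treewidth is 3.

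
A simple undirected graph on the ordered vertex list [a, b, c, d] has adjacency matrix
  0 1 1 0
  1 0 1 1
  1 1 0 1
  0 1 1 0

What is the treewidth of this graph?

A width-2 tree decomposition is:
Bags: B1 = {a, b, c}  B2 = {b, c, d}
Tree: B1–B2
Every bag has size at most 3, so the width is 3 − 1 = 2 and tw(G) ≤ 2. For the lower bound, the 3 vertices {b, c, d} are pairwise adjacent, and any tree decomposition puts a clique entirely inside one bag — forcing width ≥ 2. The upper and lower bounds meet at 2, so that is the treewidth.

2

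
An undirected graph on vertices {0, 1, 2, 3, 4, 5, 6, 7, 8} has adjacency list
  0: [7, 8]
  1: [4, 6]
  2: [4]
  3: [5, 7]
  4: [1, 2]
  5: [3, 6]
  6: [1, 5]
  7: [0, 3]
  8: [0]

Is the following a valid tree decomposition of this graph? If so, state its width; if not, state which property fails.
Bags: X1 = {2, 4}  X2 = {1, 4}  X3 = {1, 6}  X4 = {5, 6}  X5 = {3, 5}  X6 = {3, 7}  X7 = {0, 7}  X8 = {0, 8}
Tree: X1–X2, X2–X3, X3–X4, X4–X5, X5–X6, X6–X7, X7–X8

Yes; width 1.

Every vertex of G appears in some bag (union = {0, 1, 2, 3, 4, 5, 6, 7, 8}); every edge is covered by a bag; and for each vertex v the set of bags containing v is connected in the bag tree. The decomposition is therefore valid. The largest bag has 2 vertices, so the width is 1.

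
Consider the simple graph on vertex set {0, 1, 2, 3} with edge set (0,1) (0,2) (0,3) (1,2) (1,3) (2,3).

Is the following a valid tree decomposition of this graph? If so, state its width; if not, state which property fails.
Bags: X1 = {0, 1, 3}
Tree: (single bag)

No — vertex 2 appears in no bag.

A tree decomposition must satisfy three properties: every vertex lies in some bag; for every edge, both endpoints lie together in some bag; and for every vertex, the bags containing it form a connected subtree. Here vertex 2 appears in no bag, so the decomposition is invalid.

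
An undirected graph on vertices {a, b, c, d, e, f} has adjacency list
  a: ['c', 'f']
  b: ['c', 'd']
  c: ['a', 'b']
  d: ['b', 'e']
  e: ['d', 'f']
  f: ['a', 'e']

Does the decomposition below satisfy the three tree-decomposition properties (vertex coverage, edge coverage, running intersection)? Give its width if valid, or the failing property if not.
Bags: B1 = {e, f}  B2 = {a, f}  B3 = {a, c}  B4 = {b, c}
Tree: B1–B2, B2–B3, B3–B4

A tree decomposition must satisfy three properties: every vertex lies in some bag; for every edge, both endpoints lie together in some bag; and for every vertex, the bags containing it form a connected subtree. Here vertex d appears in no bag, so the decomposition is invalid.

No — vertex d appears in no bag.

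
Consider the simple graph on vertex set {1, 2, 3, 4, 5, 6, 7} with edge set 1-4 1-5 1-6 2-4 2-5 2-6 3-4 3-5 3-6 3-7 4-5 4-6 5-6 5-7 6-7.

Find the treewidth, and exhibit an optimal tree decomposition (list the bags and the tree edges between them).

Treewidth 3.
Bags: B1 = {2, 4, 5, 6}  B2 = {3, 4, 5, 6}  B3 = {1, 4, 5, 6}  B4 = {3, 5, 6, 7}
Tree: B1–B2, B1–B3, B2–B4

The largest bag has 4 vertices, giving width 3; this decomposition certifies tw(G) ≤ 3. For the lower bound, the 4 vertices {1, 4, 5, 6} are pairwise adjacent, and any tree decomposition puts a clique entirely inside one bag — forcing width ≥ 3. Hence tw(G) = 3 exactly.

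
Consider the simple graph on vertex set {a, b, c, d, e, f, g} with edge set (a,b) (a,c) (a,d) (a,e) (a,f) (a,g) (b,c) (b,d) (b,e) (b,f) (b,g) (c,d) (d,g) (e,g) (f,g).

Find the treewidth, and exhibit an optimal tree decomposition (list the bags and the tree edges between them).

Treewidth 3.
One such decomposition:
Bags: B1 = {a, b, d, g}  B2 = {a, b, e, g}  B3 = {a, b, f, g}  B4 = {a, b, c, d}
Tree: B1–B2, B1–B3, B1–B4

Each bag holds 4 vertices, so the decomposition has width 3, which upper-bounds the treewidth. On the other hand G contains the 4-clique {a, b, d, g}. A clique must lie in a single bag of any decomposition, so no decomposition can have width below 3. Combining the bounds, tw(G) = 3.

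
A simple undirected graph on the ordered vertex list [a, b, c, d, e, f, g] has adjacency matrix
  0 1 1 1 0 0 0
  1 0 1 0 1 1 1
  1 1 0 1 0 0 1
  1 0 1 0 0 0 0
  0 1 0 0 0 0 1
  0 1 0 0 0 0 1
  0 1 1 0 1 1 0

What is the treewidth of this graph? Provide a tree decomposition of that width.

Treewidth 2.
One optimal decomposition is:
Bags: B1 = {a, b, c}  B2 = {a, c, d}  B3 = {b, c, g}  B4 = {b, e, g}  B5 = {b, f, g}
Tree: B1–B2, B1–B3, B3–B4, B3–B5

The largest bag has 3 vertices, giving width 2; this decomposition certifies tw(G) ≤ 2. On the other hand G contains the 3-clique {a, c, d}. A clique must lie in a single bag of any decomposition, so no decomposition can have width below 2. Combining the bounds, tw(G) = 2.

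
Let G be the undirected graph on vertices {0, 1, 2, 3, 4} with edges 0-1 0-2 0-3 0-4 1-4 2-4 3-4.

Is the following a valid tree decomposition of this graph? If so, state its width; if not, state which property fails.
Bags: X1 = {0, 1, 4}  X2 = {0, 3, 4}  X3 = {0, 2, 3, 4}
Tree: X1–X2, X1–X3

A tree decomposition must satisfy three properties: every vertex lies in some bag; for every edge, both endpoints lie together in some bag; and for every vertex, the bags containing it form a connected subtree. Here bags containing vertex 3 are not connected in the tree, so the decomposition is invalid.

No — bags containing vertex 3 are not connected in the tree.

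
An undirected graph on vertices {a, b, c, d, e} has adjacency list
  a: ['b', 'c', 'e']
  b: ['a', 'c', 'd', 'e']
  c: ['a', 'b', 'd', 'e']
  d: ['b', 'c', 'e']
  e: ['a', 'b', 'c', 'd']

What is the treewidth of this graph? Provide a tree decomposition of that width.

Treewidth 3.
One such decomposition:
Bags: B1 = {a, b, c, e}  B2 = {b, c, d, e}
Tree: B1–B2

The largest bag has 4 vertices, giving width 3; this decomposition certifies tw(G) ≤ 3. For the lower bound, the 4 vertices {b, c, d, e} are pairwise adjacent, and any tree decomposition puts a clique entirely inside one bag — forcing width ≥ 3. Combining the bounds, tw(G) = 3.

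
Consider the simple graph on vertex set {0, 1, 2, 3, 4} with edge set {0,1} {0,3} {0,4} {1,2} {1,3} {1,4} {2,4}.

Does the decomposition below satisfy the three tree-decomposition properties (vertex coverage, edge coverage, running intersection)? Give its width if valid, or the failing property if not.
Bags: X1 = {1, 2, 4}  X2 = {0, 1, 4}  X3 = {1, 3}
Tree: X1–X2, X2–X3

A tree decomposition must satisfy three properties: every vertex lies in some bag; for every edge, both endpoints lie together in some bag; and for every vertex, the bags containing it form a connected subtree. Here edge (0,3) lies in no bag, so the decomposition is invalid.

No — edge (0,3) lies in no bag.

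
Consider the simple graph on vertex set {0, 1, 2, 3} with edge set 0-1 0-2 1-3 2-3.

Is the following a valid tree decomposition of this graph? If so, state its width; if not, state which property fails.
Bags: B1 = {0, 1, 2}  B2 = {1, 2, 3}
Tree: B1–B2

Every vertex of G appears in some bag (union = {0, 1, 2, 3}); every edge is covered by a bag; and for each vertex v the set of bags containing v is connected in the bag tree. The decomposition is therefore valid. The largest bag has 3 vertices, so the width is 2.

Yes; width 2.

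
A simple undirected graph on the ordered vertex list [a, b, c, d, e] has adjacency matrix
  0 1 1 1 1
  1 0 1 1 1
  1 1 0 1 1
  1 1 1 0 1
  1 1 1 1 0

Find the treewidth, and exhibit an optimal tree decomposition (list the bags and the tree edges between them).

A single bag containing all 5 vertices is trivially a valid decomposition of width 4. For the lower bound, the 5 vertices {a, b, c, d, e} are pairwise adjacent, and any tree decomposition puts a clique entirely inside one bag — forcing width ≥ 4. Combining the bounds, tw(G) = 4.

Treewidth 4.
One optimal decomposition is:
Bags: B1 = {a, b, c, d, e}
Tree: (single bag)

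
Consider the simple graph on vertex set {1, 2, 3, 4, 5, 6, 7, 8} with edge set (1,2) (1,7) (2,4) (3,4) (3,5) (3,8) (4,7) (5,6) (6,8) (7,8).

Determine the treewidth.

A width-2 tree decomposition is:
Bags: B1 = {1, 2, 4}  B2 = {1, 4, 7}  B3 = {3, 4, 7}  B4 = {3, 7, 8}  B5 = {3, 5, 8}  B6 = {5, 6, 8}
Tree: B1–B2, B2–B3, B3–B4, B4–B5, B5–B6
Each bag holds 3 vertices, so the decomposition has width 2, which upper-bounds the treewidth. For the lower bound, G contains the cycle 2–1–7–4–2, so G is not a forest; only forests have treewidth ≤ 1, hence tw(G) ≥ 2. Combining the bounds, tw(G) = 2.

2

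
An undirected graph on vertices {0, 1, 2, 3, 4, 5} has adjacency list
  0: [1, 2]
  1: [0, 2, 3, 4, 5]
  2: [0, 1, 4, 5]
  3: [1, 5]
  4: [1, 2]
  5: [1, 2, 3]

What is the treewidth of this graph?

A width-2 tree decomposition is:
Bags: B1 = {1, 2, 4}  B2 = {0, 1, 2}  B3 = {1, 2, 5}  B4 = {1, 3, 5}
Tree: B1–B2, B2–B3, B3–B4
The largest bag has 3 vertices, giving width 2; this decomposition certifies tw(G) ≤ 2. On the other hand G contains the 3-clique {0, 1, 2}. A clique must lie in a single bag of any decomposition, so no decomposition can have width below 2. The upper and lower bounds meet at 2, so that is the treewidth.

2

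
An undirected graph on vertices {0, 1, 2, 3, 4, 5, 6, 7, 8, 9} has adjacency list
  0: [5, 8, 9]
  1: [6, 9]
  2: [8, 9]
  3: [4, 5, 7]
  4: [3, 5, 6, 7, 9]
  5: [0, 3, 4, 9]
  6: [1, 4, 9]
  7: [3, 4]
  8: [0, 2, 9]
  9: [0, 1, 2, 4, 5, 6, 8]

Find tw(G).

A width-2 tree decomposition is:
Bags: B1 = {3, 4, 5}  B2 = {3, 4, 7}  B3 = {4, 5, 9}  B4 = {0, 5, 9}  B5 = {4, 6, 9}  B6 = {0, 8, 9}  B7 = {2, 8, 9}  B8 = {1, 6, 9}
Tree: B1–B2, B1–B3, B3–B4, B3–B5, B4–B6, B6–B7, B5–B8
Every bag has size at most 3, so the width is 3 − 1 = 2 and tw(G) ≤ 2. On the other hand G contains the 3-clique {0, 8, 9}. A clique must lie in a single bag of any decomposition, so no decomposition can have width below 2. Therefore the treewidth is 2.

2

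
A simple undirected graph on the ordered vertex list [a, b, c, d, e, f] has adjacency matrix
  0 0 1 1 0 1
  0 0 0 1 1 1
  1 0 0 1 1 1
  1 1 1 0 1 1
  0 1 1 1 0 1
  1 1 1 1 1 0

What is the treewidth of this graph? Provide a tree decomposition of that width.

Each bag holds 4 vertices, so the decomposition has width 3, which upper-bounds the treewidth. On the other hand G contains the 4-clique {c, d, e, f}. A clique must lie in a single bag of any decomposition, so no decomposition can have width below 3. The upper and lower bounds meet at 3, so that is the treewidth.

Treewidth 3.
One such decomposition:
Bags: B1 = {c, d, e, f}  B2 = {b, d, e, f}  B3 = {a, c, d, f}
Tree: B1–B2, B1–B3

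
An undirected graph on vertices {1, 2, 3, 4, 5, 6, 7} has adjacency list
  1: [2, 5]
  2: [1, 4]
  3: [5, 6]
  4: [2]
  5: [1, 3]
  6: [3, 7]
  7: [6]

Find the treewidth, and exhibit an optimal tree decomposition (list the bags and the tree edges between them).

Treewidth 1.
One optimal decomposition is:
Bags: B1 = {2, 4}  B2 = {1, 2}  B3 = {1, 5}  B4 = {3, 5}  B5 = {3, 6}  B6 = {6, 7}
Tree: B1–B2, B2–B3, B3–B4, B4–B5, B5–B6

Every bag has size at most 2, so the width is 2 − 1 = 1 and tw(G) ≤ 1. G has an edge, so its treewidth is at least 1. Combining the bounds, tw(G) = 1.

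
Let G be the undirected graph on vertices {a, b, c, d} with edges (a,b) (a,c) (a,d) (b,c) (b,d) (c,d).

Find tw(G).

A width-3 tree decomposition is:
Bags: B1 = {a, b, c, d}
Tree: (single bag)
A single bag containing all 4 vertices is trivially a valid decomposition of width 3. For the lower bound, the 4 vertices {a, b, c, d} are pairwise adjacent, and any tree decomposition puts a clique entirely inside one bag — forcing width ≥ 3. The upper and lower bounds meet at 3, so that is the treewidth.

3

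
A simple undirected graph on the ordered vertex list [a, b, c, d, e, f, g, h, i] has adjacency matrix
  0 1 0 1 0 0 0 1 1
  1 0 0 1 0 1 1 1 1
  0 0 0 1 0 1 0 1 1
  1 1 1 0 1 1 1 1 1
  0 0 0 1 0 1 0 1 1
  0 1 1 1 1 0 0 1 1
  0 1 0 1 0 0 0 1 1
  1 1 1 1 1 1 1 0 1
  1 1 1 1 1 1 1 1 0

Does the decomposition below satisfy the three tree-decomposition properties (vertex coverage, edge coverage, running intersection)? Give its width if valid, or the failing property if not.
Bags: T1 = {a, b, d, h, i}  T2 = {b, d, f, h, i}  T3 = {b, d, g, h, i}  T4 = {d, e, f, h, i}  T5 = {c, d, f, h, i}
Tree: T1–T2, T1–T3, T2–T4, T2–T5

Vertex coverage: the bags together contain {a, b, c, d, e, f, g, h, i}, the full vertex set. Edge coverage: each edge of G has both endpoints in at least one bag. Running intersection: for every vertex, the bags containing it form a connected subtree. All three properties hold, so this is a valid tree decomposition of width max|bag| − 1 = 4, and hence tw(G) ≤ 4.

Yes; width 4.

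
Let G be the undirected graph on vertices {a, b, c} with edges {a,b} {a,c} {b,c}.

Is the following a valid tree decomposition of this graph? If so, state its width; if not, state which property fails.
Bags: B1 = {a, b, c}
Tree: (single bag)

Every vertex of G appears in some bag (union = {a, b, c}); every edge is covered by a bag; and for each vertex v the set of bags containing v is connected in the bag tree. The decomposition is therefore valid. The largest bag has 3 vertices, so the width is 2.

Yes; width 2.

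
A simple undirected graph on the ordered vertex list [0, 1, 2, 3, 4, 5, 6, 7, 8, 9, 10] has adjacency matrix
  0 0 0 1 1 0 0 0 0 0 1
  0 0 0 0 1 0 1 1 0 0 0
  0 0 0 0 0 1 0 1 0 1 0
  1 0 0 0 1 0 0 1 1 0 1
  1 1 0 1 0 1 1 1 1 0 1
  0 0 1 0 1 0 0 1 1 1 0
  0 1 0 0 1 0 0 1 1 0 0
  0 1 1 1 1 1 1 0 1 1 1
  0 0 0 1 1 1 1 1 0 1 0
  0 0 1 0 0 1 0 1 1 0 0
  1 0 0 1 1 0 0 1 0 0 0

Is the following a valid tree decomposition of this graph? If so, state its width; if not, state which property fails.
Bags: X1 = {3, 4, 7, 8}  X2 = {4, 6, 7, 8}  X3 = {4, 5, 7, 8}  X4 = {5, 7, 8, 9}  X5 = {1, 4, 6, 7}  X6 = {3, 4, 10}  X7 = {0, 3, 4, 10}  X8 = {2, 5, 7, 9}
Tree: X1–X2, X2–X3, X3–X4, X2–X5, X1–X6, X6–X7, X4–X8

No — edge (7,10) lies in no bag.

A tree decomposition must satisfy three properties: every vertex lies in some bag; for every edge, both endpoints lie together in some bag; and for every vertex, the bags containing it form a connected subtree. Here edge (7,10) lies in no bag, so the decomposition is invalid.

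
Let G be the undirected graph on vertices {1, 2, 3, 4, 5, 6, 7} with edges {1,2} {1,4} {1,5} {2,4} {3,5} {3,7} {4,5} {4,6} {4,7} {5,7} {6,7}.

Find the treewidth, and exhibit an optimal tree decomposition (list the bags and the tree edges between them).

Each bag holds 3 vertices, so the decomposition has width 2, which upper-bounds the treewidth. On the other hand G contains the 3-clique {3, 5, 7}. A clique must lie in a single bag of any decomposition, so no decomposition can have width below 2. Hence tw(G) = 2 exactly.

Treewidth 2.
One optimal decomposition is:
Bags: B1 = {1, 4, 5}  B2 = {1, 2, 4}  B3 = {4, 5, 7}  B4 = {3, 5, 7}  B5 = {4, 6, 7}
Tree: B1–B2, B1–B3, B3–B4, B3–B5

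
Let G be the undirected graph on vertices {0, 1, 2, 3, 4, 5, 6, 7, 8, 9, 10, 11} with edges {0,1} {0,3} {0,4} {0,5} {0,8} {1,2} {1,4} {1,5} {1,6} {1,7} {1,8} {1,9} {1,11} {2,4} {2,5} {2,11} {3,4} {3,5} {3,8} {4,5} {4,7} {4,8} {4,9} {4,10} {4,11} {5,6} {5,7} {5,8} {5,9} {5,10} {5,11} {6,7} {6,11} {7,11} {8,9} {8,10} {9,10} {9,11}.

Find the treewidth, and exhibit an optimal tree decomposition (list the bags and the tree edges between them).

Treewidth 4.
Bags: B1 = {1, 4, 5, 9, 11}  B2 = {1, 4, 5, 7, 11}  B3 = {1, 4, 5, 8, 9}  B4 = {0, 1, 4, 5, 8}  B5 = {0, 3, 4, 5, 8}  B6 = {4, 5, 8, 9, 10}  B7 = {1, 2, 4, 5, 11}  B8 = {1, 5, 6, 7, 11}
Tree: B1–B2, B1–B3, B3–B4, B4–B5, B3–B6, B1–B7, B2–B8

The largest bag has 5 vertices, giving width 4; this decomposition certifies tw(G) ≤ 4. On the other hand G contains the 5-clique {0, 1, 4, 5, 8}. A clique must lie in a single bag of any decomposition, so no decomposition can have width below 4. Hence tw(G) = 4 exactly.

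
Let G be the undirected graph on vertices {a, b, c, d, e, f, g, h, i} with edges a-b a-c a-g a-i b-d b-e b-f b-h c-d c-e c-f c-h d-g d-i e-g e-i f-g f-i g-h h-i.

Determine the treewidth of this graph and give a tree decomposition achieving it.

Treewidth 4.
One optimal decomposition is:
Bags: B1 = {b, c, g, h, i}  B2 = {b, c, d, g, i}  B3 = {a, b, c, g, i}  B4 = {b, c, e, g, i}  B5 = {b, c, f, g, i}
Tree: B1–B2, B2–B3, B3–B4, B4–B5

Every bag has size at most 5, so the width is 5 − 1 = 4 and tw(G) ≤ 4. For the lower bound: the 5 vertex sets {c,h}, {d,i}, {a,b}, {g}, {e} are disjoint, each induces a connected subgraph, and every pair is joined by at least one edge of G. Contracting each set to a single vertex therefore yields K_{5} as a minor, and since treewidth is minor-monotone, tw(G) ≥ tw(K_{5}) = 4. Therefore the treewidth is 4.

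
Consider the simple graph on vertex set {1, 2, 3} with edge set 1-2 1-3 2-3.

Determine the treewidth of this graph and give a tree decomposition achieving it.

Treewidth 2.
Bags: B1 = {1, 2, 3}
Tree: (single bag)

A single bag containing all 3 vertices is trivially a valid decomposition of width 2. On the other hand G contains the 3-clique {1, 2, 3}. A clique must lie in a single bag of any decomposition, so no decomposition can have width below 2. Therefore the treewidth is 2.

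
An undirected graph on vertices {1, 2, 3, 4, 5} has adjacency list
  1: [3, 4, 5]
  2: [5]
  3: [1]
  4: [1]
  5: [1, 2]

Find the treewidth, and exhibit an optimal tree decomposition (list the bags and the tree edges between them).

Treewidth 1.
Bags: B1 = {1, 3}  B2 = {1, 5}  B3 = {2, 5}  B4 = {1, 4}
Tree: B1–B2, B2–B3, B1–B4

Each bag holds 2 vertices, so the decomposition has width 1, which upper-bounds the treewidth. G has an edge, so its treewidth is at least 1. The upper and lower bounds meet at 1, so that is the treewidth.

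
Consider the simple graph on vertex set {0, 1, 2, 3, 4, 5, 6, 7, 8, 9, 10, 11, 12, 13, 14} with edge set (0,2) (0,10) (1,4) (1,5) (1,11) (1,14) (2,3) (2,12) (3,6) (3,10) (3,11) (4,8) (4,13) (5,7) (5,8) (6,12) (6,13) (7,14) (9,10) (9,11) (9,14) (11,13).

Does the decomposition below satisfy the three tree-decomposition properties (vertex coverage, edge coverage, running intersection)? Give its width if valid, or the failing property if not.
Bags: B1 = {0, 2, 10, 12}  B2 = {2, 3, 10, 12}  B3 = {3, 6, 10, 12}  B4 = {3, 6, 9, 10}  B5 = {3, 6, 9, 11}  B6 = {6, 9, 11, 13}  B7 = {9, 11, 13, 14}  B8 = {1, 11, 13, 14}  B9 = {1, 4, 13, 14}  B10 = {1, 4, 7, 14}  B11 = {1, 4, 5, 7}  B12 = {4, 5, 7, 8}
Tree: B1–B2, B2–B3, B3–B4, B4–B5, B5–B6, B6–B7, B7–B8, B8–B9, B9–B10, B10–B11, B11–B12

Yes; width 3.

Checking the three conditions: (i) the bags cover all of {0, 1, 2, 3, 4, 5, 6, 7, 8, 9, 10, 11, 12, 13, 14}; (ii) for each edge, some bag contains both endpoints; (iii) the bags containing any fixed vertex form a subtree. All hold, so the decomposition is valid with width 4 − 1 = 3.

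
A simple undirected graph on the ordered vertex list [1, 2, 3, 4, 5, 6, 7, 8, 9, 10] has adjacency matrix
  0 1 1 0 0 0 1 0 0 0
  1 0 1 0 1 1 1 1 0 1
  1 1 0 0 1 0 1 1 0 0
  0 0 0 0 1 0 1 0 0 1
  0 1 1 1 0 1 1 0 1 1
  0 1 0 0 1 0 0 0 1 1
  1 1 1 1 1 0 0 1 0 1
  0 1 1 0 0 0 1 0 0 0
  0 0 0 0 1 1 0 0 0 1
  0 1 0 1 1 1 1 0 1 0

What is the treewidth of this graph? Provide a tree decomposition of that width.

Every bag has size at most 4, so the width is 4 − 1 = 3 and tw(G) ≤ 3. Conversely, {5, 6, 9, 10} is a clique of size 4, and the vertices of any clique must share a bag in every tree decomposition; so some bag has ≥ 4 vertices and tw(G) ≥ 3. Combining the bounds, tw(G) = 3.

Treewidth 3.
Bags: B1 = {2, 5, 7, 10}  B2 = {4, 5, 7, 10}  B3 = {2, 3, 5, 7}  B4 = {1, 2, 3, 7}  B5 = {2, 3, 7, 8}  B6 = {2, 5, 6, 10}  B7 = {5, 6, 9, 10}
Tree: B1–B2, B1–B3, B3–B4, B4–B5, B1–B6, B6–B7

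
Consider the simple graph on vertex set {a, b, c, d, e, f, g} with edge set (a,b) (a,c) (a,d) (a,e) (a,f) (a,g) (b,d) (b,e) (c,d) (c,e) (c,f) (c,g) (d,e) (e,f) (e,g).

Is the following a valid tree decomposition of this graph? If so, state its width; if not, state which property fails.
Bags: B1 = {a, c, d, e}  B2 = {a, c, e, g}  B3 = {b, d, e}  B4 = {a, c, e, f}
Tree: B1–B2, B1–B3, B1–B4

No — edge (a,b) lies in no bag.

A tree decomposition must satisfy three properties: every vertex lies in some bag; for every edge, both endpoints lie together in some bag; and for every vertex, the bags containing it form a connected subtree. Here edge (a,b) lies in no bag, so the decomposition is invalid.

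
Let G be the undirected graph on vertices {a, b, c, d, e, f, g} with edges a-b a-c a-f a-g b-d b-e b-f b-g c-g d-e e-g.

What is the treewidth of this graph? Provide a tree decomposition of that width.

Every bag has size at most 3, so the width is 3 − 1 = 2 and tw(G) ≤ 2. Conversely, {a, c, g} is a clique of size 3, and the vertices of any clique must share a bag in every tree decomposition; so some bag has ≥ 3 vertices and tw(G) ≥ 2. Hence tw(G) = 2 exactly.

Treewidth 2.
One such decomposition:
Bags: B1 = {a, b, g}  B2 = {b, e, g}  B3 = {a, c, g}  B4 = {a, b, f}  B5 = {b, d, e}
Tree: B1–B2, B1–B3, B1–B4, B2–B5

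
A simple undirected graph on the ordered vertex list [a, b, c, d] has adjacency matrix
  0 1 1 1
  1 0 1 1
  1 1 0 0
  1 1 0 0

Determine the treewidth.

A width-2 tree decomposition is:
Bags: B1 = {a, b, d}  B2 = {a, b, c}
Tree: B1–B2
Each bag holds 3 vertices, so the decomposition has width 2, which upper-bounds the treewidth. On the other hand G contains the 3-clique {a, b, d}. A clique must lie in a single bag of any decomposition, so no decomposition can have width below 2. The upper and lower bounds meet at 2, so that is the treewidth.

2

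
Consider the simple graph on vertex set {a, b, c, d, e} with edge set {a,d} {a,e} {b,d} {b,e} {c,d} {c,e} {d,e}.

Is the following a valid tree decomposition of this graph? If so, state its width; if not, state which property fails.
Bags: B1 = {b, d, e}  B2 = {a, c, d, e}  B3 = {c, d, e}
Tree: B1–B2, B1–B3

A tree decomposition must satisfy three properties: every vertex lies in some bag; for every edge, both endpoints lie together in some bag; and for every vertex, the bags containing it form a connected subtree. Here bags containing vertex c are not connected in the tree, so the decomposition is invalid.

No — bags containing vertex c are not connected in the tree.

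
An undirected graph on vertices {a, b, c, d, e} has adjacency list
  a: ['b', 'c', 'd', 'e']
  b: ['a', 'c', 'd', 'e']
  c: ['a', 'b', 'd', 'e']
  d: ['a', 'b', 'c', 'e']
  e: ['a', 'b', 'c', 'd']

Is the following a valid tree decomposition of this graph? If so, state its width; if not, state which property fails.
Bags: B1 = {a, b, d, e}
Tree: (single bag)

A tree decomposition must satisfy three properties: every vertex lies in some bag; for every edge, both endpoints lie together in some bag; and for every vertex, the bags containing it form a connected subtree. Here vertex c appears in no bag, so the decomposition is invalid.

No — vertex c appears in no bag.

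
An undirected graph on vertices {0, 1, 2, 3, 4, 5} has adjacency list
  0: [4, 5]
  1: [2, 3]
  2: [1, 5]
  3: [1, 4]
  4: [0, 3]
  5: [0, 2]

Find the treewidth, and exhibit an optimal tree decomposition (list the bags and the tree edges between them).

The largest bag has 3 vertices, giving width 2; this decomposition certifies tw(G) ≤ 2. For the lower bound, G contains the cycle 4–0–5–2–1–3–4, so G is not a forest; only forests have treewidth ≤ 1, hence tw(G) ≥ 2. Hence tw(G) = 2 exactly.

Treewidth 2.
Bags: B1 = {0, 4, 5}  B2 = {2, 4, 5}  B3 = {1, 2, 4}  B4 = {1, 3, 4}
Tree: B1–B2, B2–B3, B3–B4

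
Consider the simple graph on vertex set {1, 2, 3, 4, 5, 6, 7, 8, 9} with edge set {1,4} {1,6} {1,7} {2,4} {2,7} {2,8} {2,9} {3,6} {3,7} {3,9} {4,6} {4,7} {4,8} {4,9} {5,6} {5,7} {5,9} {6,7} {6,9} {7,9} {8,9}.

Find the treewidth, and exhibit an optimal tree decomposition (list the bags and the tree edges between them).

Each bag holds 4 vertices, so the decomposition has width 3, which upper-bounds the treewidth. For the lower bound, the 4 vertices {2, 4, 8, 9} are pairwise adjacent, and any tree decomposition puts a clique entirely inside one bag — forcing width ≥ 3. The upper and lower bounds meet at 3, so that is the treewidth.

Treewidth 3.
One such decomposition:
Bags: B1 = {2, 4, 7, 9}  B2 = {4, 6, 7, 9}  B3 = {5, 6, 7, 9}  B4 = {3, 6, 7, 9}  B5 = {1, 4, 6, 7}  B6 = {2, 4, 8, 9}
Tree: B1–B2, B2–B3, B2–B4, B2–B5, B1–B6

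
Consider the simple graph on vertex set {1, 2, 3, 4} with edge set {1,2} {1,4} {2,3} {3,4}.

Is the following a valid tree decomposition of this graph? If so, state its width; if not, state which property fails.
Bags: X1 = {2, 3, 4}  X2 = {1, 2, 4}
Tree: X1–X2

Checking the three conditions: (i) the bags cover all of {1, 2, 3, 4}; (ii) for each edge, some bag contains both endpoints; (iii) the bags containing any fixed vertex form a subtree. All hold, so the decomposition is valid with width 3 − 1 = 2.

Yes; width 2.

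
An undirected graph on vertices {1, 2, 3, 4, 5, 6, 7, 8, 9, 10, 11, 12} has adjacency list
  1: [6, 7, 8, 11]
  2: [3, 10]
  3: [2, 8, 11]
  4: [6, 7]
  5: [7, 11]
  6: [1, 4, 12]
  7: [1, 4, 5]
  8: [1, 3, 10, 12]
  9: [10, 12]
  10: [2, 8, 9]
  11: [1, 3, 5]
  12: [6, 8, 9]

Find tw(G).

3

A width-3 tree decomposition is:
Bags: B1 = {4, 5, 6, 7}  B2 = {1, 5, 6, 7}  B3 = {1, 5, 6, 11}  B4 = {1, 6, 11, 12}  B5 = {1, 8, 11, 12}  B6 = {3, 8, 11, 12}  B7 = {3, 8, 9, 12}  B8 = {3, 8, 9, 10}  B9 = {2, 3, 9, 10}
Tree: B1–B2, B2–B3, B3–B4, B4–B5, B5–B6, B6–B7, B7–B8, B8–B9
Every bag has size at most 4, so the width is 4 − 1 = 3 and tw(G) ≤ 3. For the lower bound: the 4 vertex sets {4,5,7}, {6}, {1}, {3,8,11,12} are disjoint, each induces a connected subgraph, and every pair is joined by at least one edge of G. Contracting each set to a single vertex therefore yields K_{4} as a minor, and since treewidth is minor-monotone, tw(G) ≥ tw(K_{4}) = 3. Combining the bounds, tw(G) = 3.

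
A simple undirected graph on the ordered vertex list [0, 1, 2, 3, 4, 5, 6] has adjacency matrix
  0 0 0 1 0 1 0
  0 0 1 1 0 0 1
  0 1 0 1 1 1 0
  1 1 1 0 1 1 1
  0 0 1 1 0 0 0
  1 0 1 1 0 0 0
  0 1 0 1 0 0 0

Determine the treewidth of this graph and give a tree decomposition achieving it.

The largest bag has 3 vertices, giving width 2; this decomposition certifies tw(G) ≤ 2. Conversely, {0, 3, 5} is a clique of size 3, and the vertices of any clique must share a bag in every tree decomposition; so some bag has ≥ 3 vertices and tw(G) ≥ 2. Hence tw(G) = 2 exactly.

Treewidth 2.
One optimal decomposition is:
Bags: B1 = {2, 3, 4}  B2 = {1, 2, 3}  B3 = {2, 3, 5}  B4 = {0, 3, 5}  B5 = {1, 3, 6}
Tree: B1–B2, B1–B3, B3–B4, B2–B5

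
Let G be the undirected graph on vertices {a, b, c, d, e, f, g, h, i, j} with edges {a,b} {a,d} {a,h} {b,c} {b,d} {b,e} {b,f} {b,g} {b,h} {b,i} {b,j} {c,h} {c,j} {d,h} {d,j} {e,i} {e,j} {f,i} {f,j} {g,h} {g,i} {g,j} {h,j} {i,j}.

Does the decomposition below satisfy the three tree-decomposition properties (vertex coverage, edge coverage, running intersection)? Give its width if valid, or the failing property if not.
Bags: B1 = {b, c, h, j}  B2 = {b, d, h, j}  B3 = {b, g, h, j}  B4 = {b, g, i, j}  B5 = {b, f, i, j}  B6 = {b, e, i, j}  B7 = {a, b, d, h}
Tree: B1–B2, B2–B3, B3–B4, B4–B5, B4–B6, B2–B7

Every vertex of G appears in some bag (union = {a, b, c, d, e, f, g, h, i, j}); every edge is covered by a bag; and for each vertex v the set of bags containing v is connected in the bag tree. The decomposition is therefore valid. The largest bag has 4 vertices, so the width is 3.

Yes; width 3.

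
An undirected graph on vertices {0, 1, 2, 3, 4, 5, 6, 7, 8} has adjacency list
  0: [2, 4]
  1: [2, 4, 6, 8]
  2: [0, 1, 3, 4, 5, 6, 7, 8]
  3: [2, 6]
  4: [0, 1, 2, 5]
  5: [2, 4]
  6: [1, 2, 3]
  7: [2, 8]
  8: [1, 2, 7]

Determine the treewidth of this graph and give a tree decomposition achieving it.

Treewidth 2.
One optimal decomposition is:
Bags: B1 = {2, 4, 5}  B2 = {1, 2, 4}  B3 = {1, 2, 8}  B4 = {1, 2, 6}  B5 = {2, 7, 8}  B6 = {0, 2, 4}  B7 = {2, 3, 6}
Tree: B1–B2, B2–B3, B2–B4, B3–B5, B2–B6, B4–B7

Every bag has size at most 3, so the width is 3 − 1 = 2 and tw(G) ≤ 2. Conversely, {0, 2, 4} is a clique of size 3, and the vertices of any clique must share a bag in every tree decomposition; so some bag has ≥ 3 vertices and tw(G) ≥ 2. Therefore the treewidth is 2.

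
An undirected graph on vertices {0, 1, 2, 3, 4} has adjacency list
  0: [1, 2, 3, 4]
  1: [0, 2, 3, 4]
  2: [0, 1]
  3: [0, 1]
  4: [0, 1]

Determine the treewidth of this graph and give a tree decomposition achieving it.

Treewidth 2.
Bags: B1 = {0, 1, 3}  B2 = {0, 1, 4}  B3 = {0, 1, 2}
Tree: B1–B2, B2–B3

The largest bag has 3 vertices, giving width 2; this decomposition certifies tw(G) ≤ 2. Conversely, {0, 1, 2} is a clique of size 3, and the vertices of any clique must share a bag in every tree decomposition; so some bag has ≥ 3 vertices and tw(G) ≥ 2. Therefore the treewidth is 2.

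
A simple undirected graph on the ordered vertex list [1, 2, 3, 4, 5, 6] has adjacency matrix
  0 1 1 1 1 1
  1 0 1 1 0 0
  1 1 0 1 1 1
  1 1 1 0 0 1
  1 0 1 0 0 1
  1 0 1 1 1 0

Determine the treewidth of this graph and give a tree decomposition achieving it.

The largest bag has 4 vertices, giving width 3; this decomposition certifies tw(G) ≤ 3. For the lower bound, the 4 vertices {1, 2, 3, 4} are pairwise adjacent, and any tree decomposition puts a clique entirely inside one bag — forcing width ≥ 3. Hence tw(G) = 3 exactly.

Treewidth 3.
Bags: B1 = {1, 2, 3, 4}  B2 = {1, 3, 4, 6}  B3 = {1, 3, 5, 6}
Tree: B1–B2, B2–B3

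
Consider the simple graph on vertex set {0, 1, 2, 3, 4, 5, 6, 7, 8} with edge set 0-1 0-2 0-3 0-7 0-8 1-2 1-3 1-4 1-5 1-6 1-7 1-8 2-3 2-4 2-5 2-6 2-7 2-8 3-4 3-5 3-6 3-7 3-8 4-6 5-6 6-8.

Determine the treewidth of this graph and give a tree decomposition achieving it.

Treewidth 4.
One optimal decomposition is:
Bags: B1 = {1, 2, 3, 4, 6}  B2 = {1, 2, 3, 6, 8}  B3 = {0, 1, 2, 3, 8}  B4 = {0, 1, 2, 3, 7}  B5 = {1, 2, 3, 5, 6}
Tree: B1–B2, B2–B3, B3–B4, B1–B5

Every bag has size at most 5, so the width is 5 − 1 = 4 and tw(G) ≤ 4. Conversely, {0, 1, 2, 3, 8} is a clique of size 5, and the vertices of any clique must share a bag in every tree decomposition; so some bag has ≥ 5 vertices and tw(G) ≥ 4. The upper and lower bounds meet at 4, so that is the treewidth.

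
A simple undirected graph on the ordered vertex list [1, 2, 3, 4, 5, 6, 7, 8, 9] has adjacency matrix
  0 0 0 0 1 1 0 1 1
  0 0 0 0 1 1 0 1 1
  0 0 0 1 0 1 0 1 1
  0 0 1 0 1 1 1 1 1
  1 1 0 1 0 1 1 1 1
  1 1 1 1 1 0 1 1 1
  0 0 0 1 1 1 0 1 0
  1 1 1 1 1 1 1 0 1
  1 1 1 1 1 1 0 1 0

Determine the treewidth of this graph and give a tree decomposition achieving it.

Treewidth 4.
One such decomposition:
Bags: B1 = {3, 4, 6, 8, 9}  B2 = {4, 5, 6, 8, 9}  B3 = {2, 5, 6, 8, 9}  B4 = {4, 5, 6, 7, 8}  B5 = {1, 5, 6, 8, 9}
Tree: B1–B2, B2–B3, B2–B4, B2–B5

Every bag has size at most 5, so the width is 5 − 1 = 4 and tw(G) ≤ 4. Conversely, {3, 4, 6, 8, 9} is a clique of size 5, and the vertices of any clique must share a bag in every tree decomposition; so some bag has ≥ 5 vertices and tw(G) ≥ 4. Combining the bounds, tw(G) = 4.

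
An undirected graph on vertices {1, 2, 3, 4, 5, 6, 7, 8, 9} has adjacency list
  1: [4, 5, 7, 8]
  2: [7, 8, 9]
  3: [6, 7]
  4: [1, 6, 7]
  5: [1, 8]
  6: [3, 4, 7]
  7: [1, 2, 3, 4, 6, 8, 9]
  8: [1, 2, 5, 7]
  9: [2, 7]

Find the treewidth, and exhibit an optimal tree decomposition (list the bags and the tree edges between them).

Each bag holds 3 vertices, so the decomposition has width 2, which upper-bounds the treewidth. For the lower bound, the 3 vertices {1, 5, 8} are pairwise adjacent, and any tree decomposition puts a clique entirely inside one bag — forcing width ≥ 2. Combining the bounds, tw(G) = 2.

Treewidth 2.
Bags: B1 = {1, 7, 8}  B2 = {1, 4, 7}  B3 = {2, 7, 8}  B4 = {4, 6, 7}  B5 = {1, 5, 8}  B6 = {2, 7, 9}  B7 = {3, 6, 7}
Tree: B1–B2, B1–B3, B2–B4, B1–B5, B3–B6, B4–B7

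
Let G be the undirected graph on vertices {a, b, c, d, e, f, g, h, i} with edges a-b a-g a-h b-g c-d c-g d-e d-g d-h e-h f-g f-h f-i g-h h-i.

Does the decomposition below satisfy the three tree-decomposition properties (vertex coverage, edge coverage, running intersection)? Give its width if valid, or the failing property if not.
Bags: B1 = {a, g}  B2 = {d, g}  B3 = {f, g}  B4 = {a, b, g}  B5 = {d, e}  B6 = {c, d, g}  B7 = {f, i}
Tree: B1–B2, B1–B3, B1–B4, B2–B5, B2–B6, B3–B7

A tree decomposition must satisfy three properties: every vertex lies in some bag; for every edge, both endpoints lie together in some bag; and for every vertex, the bags containing it form a connected subtree. Here vertex h appears in no bag, so the decomposition is invalid.

No — vertex h appears in no bag.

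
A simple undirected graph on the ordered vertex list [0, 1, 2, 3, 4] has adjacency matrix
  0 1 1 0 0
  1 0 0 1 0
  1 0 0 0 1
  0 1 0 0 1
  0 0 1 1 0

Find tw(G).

2

A width-2 tree decomposition is:
Bags: B1 = {0, 2, 4}  B2 = {0, 3, 4}  B3 = {0, 1, 3}
Tree: B1–B2, B2–B3
The largest bag has 3 vertices, giving width 2; this decomposition certifies tw(G) ≤ 2. Since 0–2–4–3–1–0 is a cycle in G, G is not acyclic. Forests are exactly the graphs of treewidth ≤ 1, so tw(G) ≥ 2. Combining the bounds, tw(G) = 2.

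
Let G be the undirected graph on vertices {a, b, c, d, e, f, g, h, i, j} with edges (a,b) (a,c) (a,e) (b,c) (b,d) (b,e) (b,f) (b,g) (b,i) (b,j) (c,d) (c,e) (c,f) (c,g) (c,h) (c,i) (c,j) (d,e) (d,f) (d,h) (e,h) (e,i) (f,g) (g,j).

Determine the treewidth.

3

A width-3 tree decomposition is:
Bags: B1 = {b, c, d, e}  B2 = {b, c, e, i}  B3 = {c, d, e, h}  B4 = {a, b, c, e}  B5 = {b, c, d, f}  B6 = {b, c, f, g}  B7 = {b, c, g, j}
Tree: B1–B2, B1–B3, B1–B4, B1–B5, B5–B6, B6–B7
The largest bag has 4 vertices, giving width 3; this decomposition certifies tw(G) ≤ 3. Conversely, {c, d, e, h} is a clique of size 4, and the vertices of any clique must share a bag in every tree decomposition; so some bag has ≥ 4 vertices and tw(G) ≥ 3. Combining the bounds, tw(G) = 3.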